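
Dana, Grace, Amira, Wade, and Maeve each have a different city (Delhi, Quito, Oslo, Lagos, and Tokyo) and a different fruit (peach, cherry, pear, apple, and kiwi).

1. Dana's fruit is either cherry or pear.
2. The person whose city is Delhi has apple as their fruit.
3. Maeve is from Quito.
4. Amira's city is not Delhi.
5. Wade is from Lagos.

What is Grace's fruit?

apple

With clues 1–5, cherry, kiwi, peach, and pear are impossible for Grace's fruit.
That leaves apple.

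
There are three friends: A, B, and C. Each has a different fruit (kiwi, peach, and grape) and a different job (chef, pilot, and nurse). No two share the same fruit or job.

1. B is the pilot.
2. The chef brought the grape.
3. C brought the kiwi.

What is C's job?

nurse

Clue 1 rules out pilot for C's job.
With clues 1–3, chef is impossible for C's job.
That leaves nurse.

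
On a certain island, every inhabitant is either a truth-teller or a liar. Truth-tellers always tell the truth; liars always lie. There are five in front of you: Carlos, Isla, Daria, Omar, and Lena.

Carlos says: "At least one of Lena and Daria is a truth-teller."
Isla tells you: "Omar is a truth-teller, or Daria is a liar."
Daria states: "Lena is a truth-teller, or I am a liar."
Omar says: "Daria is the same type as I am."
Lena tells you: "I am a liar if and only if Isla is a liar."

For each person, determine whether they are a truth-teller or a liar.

Consider Carlos. Suppose Carlos is a liar.
Then no assignment of the remaining roles makes every statement match its speaker's type — contradiction.
So Carlos is a truth-teller.
Consider Isla. Suppose Isla is a liar.
Then whichever role Lena has, Lena's statement has the wrong truth value — contradiction.
So Isla is a truth-teller.
Consider Daria. Suppose Daria is a liar.
Then Daria's own statement would have to be false, but it can't be — contradiction.
So Daria is a truth-teller.
Consider Omar. Suppose Omar is a liar.
Then Isla's statement comes out false, contradicting Isla being a truth-teller.
So Omar is a truth-teller.
Consider Lena. Suppose Lena is a liar.
Then Daria's statement comes out false, contradicting Daria being a truth-teller.
So Lena is a truth-teller.

Carlos: truth-teller, Isla: truth-teller, Daria: truth-teller, Omar: truth-teller, Lena: truth-teller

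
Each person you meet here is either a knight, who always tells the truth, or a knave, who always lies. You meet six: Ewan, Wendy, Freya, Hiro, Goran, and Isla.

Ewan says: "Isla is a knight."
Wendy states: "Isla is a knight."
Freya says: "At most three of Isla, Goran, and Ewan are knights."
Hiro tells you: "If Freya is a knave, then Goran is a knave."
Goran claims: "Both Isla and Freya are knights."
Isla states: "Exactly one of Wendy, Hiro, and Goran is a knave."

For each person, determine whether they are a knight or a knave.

Regardless of anyone's role, Freya's statement is true, so Freya is a knight.
With that fixed, Hiro's statement is true, so Hiro is a knight.
Consider Ewan. Suppose Ewan is a knight.
Then no assignment of the remaining roles makes every statement match its speaker's type — contradiction.
So Ewan is a knave.
Consider Wendy. Suppose Wendy is a knight.
Then no assignment of the remaining roles makes every statement match its speaker's type — contradiction.
So Wendy is a knave.
Consider Goran. Suppose Goran is a knight.
Then no assignment of the remaining roles makes every statement match its speaker's type — contradiction.
So Goran is a knave.
With that fixed, Isla's statement is false, so Isla is a knave.

Ewan: knave, Wendy: knave, Freya: knight, Hiro: knight, Goran: knave, Isla: knave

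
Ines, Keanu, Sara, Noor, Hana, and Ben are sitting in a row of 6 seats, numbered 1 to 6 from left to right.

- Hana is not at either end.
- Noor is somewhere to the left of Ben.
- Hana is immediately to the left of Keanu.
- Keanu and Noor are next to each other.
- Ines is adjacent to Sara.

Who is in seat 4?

Keanu

With clues 1–4, Ben, Hana, Ines, and Sara are ruled out for seat 4.
With clues 1–5, Noor is ruled out for seat 4.
So seat 4 is Keanu.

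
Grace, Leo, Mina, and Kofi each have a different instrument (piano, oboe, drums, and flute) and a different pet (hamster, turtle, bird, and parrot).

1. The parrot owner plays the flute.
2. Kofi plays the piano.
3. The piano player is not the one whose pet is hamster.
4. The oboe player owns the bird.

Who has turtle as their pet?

Kofi

With clues 1–4, Grace, Leo, and Mina are impossible for the one with pet turtle.
That leaves Kofi.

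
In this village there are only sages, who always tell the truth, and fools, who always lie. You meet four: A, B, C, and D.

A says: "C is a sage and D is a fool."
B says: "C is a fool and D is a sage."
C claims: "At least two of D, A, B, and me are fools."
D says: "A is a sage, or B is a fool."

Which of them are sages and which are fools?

A: fool, B: fool, C: sage, D: sage

Consider A. Suppose A is a sage.
Then no assignment of the remaining roles makes every statement match its speaker's type — contradiction.
So A is a fool.
Consider B. Suppose B is a sage.
Then no assignment of the remaining roles makes every statement match its speaker's type — contradiction.
So B is a fool.
With that fixed, C's statement is true, so C is a sage.
With that fixed, D's statement is true, so D is a sage.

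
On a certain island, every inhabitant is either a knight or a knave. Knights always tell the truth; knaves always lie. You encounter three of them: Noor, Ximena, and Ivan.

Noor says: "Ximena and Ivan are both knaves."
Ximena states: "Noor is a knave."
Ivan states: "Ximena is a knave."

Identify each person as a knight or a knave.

Consider Noor. Suppose Noor is a knight.
Then no assignment of the remaining roles makes every statement match its speaker's type — contradiction.
So Noor is a knave.
With that fixed, Ximena's statement is true, so Ximena is a knight.
With that fixed, Ivan's statement is false, so Ivan is a knave.

Noor: knave, Ximena: knight, Ivan: knave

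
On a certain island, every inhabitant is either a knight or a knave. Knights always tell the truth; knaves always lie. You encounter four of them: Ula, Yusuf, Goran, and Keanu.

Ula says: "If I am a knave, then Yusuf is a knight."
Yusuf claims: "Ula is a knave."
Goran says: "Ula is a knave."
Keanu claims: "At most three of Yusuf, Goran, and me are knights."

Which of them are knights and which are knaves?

Ula: knight, Yusuf: knave, Goran: knave, Keanu: knight

Regardless of anyone's role, Keanu's statement is true, so Keanu is a knight.
Consider Ula. Suppose Ula is a knave.
Then no assignment of the remaining roles makes every statement match its speaker's type — contradiction.
So Ula is a knight.
With that fixed, Yusuf's statement is false, so Yusuf is a knave.
With that fixed, Goran's statement is false, so Goran is a knave.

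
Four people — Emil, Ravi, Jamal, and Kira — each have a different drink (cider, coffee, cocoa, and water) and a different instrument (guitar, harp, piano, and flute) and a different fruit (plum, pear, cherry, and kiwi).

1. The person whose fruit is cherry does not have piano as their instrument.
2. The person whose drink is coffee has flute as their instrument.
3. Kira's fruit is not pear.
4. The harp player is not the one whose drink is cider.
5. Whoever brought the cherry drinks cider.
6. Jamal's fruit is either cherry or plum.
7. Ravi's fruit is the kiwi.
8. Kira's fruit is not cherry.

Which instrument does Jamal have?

With clues 1–8, flute, harp, and piano are impossible for Jamal's instrument.
That leaves guitar.

guitar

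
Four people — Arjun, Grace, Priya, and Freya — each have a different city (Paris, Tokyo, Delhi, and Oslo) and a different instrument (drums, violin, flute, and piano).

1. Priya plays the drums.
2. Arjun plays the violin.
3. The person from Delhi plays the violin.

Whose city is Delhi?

Arjun

With clues 1–3, Freya, Grace, and Priya are impossible for the one with city Delhi.
That leaves Arjun.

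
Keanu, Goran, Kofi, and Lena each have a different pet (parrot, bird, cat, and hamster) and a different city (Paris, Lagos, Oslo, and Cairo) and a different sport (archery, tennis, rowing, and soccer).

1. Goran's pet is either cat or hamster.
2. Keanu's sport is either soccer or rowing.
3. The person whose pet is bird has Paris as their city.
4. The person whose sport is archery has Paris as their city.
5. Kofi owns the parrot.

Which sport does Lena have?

With clues 1–5, rowing, soccer, and tennis are impossible for Lena's sport.
That leaves archery.

archery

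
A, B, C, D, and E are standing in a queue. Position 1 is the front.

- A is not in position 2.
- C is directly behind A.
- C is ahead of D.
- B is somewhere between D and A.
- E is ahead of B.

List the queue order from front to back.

A, C, E, B, D

From clue 1: A is in {1,3,4,5}.
From clues 1–2: A is in {1,3,4}.
From clues 1–3: A is in {1,3}.
From clues 1–4: A → position 1, C → position 2.
From clues 1–5: E → position 3, B → position 4, D → position 5.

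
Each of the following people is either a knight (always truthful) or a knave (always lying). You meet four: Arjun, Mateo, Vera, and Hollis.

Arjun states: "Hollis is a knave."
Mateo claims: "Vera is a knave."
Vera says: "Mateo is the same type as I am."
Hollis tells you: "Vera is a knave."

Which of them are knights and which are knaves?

Consider Arjun. Suppose Arjun is a knight.
Then no assignment of the remaining roles makes every statement match its speaker's type — contradiction.
So Arjun is a knave.
Consider Mateo. Suppose Mateo is a knave.
Then whichever role Vera has, Vera's statement has the wrong truth value — contradiction.
So Mateo is a knight.
Consider Vera. Suppose Vera is a knight.
Then Mateo's statement comes out false, contradicting Mateo being a knight.
So Vera is a knave.
With that fixed, Hollis's statement is true, so Hollis is a knight.

Arjun: knave, Mateo: knight, Vera: knave, Hollis: knight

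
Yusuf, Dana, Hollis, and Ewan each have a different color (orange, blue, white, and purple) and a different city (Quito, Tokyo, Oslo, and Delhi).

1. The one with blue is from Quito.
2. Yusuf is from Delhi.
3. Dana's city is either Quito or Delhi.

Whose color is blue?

With clues 1–2, Yusuf is impossible for the one with color blue.
With clues 1–3, Ewan and Hollis are impossible for the one with color blue.
That leaves Dana.

Dana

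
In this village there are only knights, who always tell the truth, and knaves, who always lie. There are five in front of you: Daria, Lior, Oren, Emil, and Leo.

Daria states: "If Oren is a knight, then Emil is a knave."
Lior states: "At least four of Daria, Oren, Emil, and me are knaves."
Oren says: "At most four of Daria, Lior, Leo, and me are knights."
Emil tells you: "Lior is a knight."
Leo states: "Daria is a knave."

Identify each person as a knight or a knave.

Daria: knight, Lior: knave, Oren: knight, Emil: knave, Leo: knave

Regardless of anyone's role, Oren's statement is true, so Oren is a knight.
With that fixed, Lior's statement is false, so Lior is a knave.
With that fixed, Emil's statement is false, so Emil is a knave.
With that fixed, Daria's statement is true, so Daria is a knight.
With that fixed, Leo's statement is false, so Leo is a knave.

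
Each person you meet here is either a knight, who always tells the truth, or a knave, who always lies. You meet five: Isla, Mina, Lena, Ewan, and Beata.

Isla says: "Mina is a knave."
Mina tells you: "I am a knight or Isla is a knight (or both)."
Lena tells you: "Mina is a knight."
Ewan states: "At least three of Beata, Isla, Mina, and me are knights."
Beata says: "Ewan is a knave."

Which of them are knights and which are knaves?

Isla: knave, Mina: knight, Lena: knight, Ewan: knave, Beata: knight

Consider Isla. Suppose Isla is a knight.
Then no assignment of the remaining roles makes every statement match its speaker's type — contradiction.
So Isla is a knave.
Consider Mina. Suppose Mina is a knave.
Then Isla's statement comes out true, contradicting Isla being a knave.
So Mina is a knight.
With that fixed, Lena's statement is true, so Lena is a knight.
Consider Ewan. Suppose Ewan is a knight.
Then no assignment of the remaining roles makes every statement match its speaker's type — contradiction.
So Ewan is a knave.
With that fixed, Beata's statement is true, so Beata is a knight.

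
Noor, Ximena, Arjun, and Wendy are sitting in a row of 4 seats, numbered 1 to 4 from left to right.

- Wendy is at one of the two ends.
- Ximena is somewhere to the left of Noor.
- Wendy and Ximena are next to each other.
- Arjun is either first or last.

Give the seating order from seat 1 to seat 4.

Wendy, Ximena, Noor, Arjun

From clue 1: Wendy is in {1,4}.
From clues 1–3: Wendy → seat 1, Ximena → seat 2.
From clues 1–4: Noor → seat 3, Arjun → seat 4.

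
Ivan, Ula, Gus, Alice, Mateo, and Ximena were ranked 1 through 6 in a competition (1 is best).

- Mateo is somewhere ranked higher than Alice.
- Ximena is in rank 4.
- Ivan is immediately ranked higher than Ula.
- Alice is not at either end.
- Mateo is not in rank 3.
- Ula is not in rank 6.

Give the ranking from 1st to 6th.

From clue 1: Alice is in {2,3,4,5,6}.
From clues 1–2: Ximena → rank 4.
From clues 1–3: Ivan is in {1,2,5}.
From clues 1–5: Ivan is in {2,5}.
From clues 1–6: Mateo → rank 1, Ivan → rank 2, Ula → rank 3, Alice → rank 5, Gus → rank 6.

Mateo, Ivan, Ula, Ximena, Alice, Gus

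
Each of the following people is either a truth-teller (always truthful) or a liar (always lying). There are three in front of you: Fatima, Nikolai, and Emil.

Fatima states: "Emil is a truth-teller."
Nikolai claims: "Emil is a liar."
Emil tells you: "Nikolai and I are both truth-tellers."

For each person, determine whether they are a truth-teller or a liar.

Fatima: liar, Nikolai: truth-teller, Emil: liar

Consider Fatima. Suppose Fatima is a truth-teller.
Then no assignment of the remaining roles makes every statement match its speaker's type — contradiction.
So Fatima is a liar.
Consider Nikolai. Suppose Nikolai is a liar.
Then no assignment of the remaining roles makes every statement match its speaker's type — contradiction.
So Nikolai is a truth-teller.
Consider Emil. Suppose Emil is a truth-teller.
Then Fatima's statement comes out true, contradicting Fatima being a liar.
So Emil is a liar.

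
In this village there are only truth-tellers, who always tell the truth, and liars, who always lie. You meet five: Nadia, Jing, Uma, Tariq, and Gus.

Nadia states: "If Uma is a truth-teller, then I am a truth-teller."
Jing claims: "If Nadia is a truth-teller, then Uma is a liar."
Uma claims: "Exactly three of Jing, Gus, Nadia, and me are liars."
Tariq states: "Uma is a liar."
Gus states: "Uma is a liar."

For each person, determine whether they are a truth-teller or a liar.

Nadia: truth-teller, Jing: truth-teller, Uma: liar, Tariq: truth-teller, Gus: truth-teller

Consider Nadia. Suppose Nadia is a liar.
Then no assignment of the remaining roles makes every statement match its speaker's type — contradiction.
So Nadia is a truth-teller.
Consider Jing. Suppose Jing is a liar.
Then no assignment of the remaining roles makes every statement match its speaker's type — contradiction.
So Jing is a truth-teller.
With that fixed, Uma's statement is false, so Uma is a liar.
With that fixed, Tariq's statement is true, so Tariq is a truth-teller.
With that fixed, Gus's statement is true, so Gus is a truth-teller.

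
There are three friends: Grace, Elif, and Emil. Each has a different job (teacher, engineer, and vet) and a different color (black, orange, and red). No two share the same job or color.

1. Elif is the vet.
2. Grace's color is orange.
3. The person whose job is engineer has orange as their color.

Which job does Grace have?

Clue 1 rules out vet for Grace's job.
With clues 1–3, teacher is impossible for Grace's job.
That leaves engineer.

engineer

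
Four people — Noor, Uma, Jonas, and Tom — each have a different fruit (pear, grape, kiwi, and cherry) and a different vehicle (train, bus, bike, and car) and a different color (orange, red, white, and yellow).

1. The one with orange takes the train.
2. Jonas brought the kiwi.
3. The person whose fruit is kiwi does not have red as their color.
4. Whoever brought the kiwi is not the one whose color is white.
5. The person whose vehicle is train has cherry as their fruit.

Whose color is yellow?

Jonas

With clues 1–5, Noor, Tom, and Uma are impossible for the one with color yellow.
That leaves Jonas.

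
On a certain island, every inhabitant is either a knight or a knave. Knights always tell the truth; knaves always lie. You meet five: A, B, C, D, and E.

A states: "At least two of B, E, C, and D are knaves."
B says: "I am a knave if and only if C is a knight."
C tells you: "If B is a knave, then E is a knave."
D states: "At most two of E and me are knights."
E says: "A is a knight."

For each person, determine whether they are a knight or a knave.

Regardless of anyone's role, D's statement is true, so D is a knight.
Consider A. Suppose A is a knave.
Then no assignment of the remaining roles makes every statement match its speaker's type — contradiction.
So A is a knight.
With that fixed, E's statement is true, so E is a knight.
Consider B. Suppose B is a knight.
Then A's statement comes out false, contradicting A being a knight.
So B is a knave.
With that fixed, C's statement is false, so C is a knave.

A: knight, B: knave, C: knave, D: knight, E: knight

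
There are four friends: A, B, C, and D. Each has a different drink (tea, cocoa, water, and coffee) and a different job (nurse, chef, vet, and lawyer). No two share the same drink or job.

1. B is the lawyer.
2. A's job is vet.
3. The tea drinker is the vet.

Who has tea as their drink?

A

With clues 1–3, B, C, and D are impossible for the one with drink tea.
That leaves A.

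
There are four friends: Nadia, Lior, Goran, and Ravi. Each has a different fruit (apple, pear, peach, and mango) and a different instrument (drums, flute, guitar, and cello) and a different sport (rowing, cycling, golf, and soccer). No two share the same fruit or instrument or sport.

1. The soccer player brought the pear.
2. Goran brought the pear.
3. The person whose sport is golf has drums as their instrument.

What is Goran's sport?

With clues 1–2, cycling, golf, and rowing are impossible for Goran's sport.
That leaves soccer.

soccer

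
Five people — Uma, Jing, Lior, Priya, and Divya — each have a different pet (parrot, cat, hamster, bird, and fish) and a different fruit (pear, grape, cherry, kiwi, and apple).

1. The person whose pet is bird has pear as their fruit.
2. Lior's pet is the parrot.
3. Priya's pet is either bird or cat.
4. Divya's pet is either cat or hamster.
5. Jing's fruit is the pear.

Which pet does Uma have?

With clues 1–2, parrot is impossible for Uma's pet.
With clues 1–5, bird, cat, and hamster are impossible for Uma's pet.
That leaves fish.

fish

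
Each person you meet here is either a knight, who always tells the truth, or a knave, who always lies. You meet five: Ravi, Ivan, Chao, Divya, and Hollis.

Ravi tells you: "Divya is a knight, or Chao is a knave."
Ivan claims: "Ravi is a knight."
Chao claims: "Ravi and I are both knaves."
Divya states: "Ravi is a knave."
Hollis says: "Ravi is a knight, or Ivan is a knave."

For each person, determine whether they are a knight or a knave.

Consider Ravi. Suppose Ravi is a knave.
Then whichever role Chao has, Chao's statement has the wrong truth value — contradiction.
So Ravi is a knight.
With that fixed, Ivan's statement is true, so Ivan is a knight.
With that fixed, Chao's statement is false, so Chao is a knave.
With that fixed, Divya's statement is false, so Divya is a knave.
With that fixed, Hollis's statement is true, so Hollis is a knight.

Ravi: knight, Ivan: knight, Chao: knave, Divya: knave, Hollis: knight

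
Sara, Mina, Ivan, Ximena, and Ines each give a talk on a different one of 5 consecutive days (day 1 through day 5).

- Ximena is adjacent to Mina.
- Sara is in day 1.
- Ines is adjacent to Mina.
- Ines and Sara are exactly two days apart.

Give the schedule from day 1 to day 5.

From clues 1–2: Sara → day 1.
From clues 1–3: Mina is in {3,4}.
From clues 1–4: Ivan → day 2, Ines → day 3, Mina → day 4, Ximena → day 5.

Sara, Ivan, Ines, Mina, Ximena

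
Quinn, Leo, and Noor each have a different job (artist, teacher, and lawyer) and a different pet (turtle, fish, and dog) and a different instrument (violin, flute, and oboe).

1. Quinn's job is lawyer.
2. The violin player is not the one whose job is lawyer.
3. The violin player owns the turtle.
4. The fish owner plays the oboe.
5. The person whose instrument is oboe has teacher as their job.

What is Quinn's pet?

With clues 1–3, turtle is impossible for Quinn's pet.
With clues 1–5, fish is impossible for Quinn's pet.
That leaves dog.

dog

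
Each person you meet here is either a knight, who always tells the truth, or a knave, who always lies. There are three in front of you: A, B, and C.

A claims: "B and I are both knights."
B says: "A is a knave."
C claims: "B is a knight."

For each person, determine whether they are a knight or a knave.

Consider A. Suppose A is a knight.
Then no assignment of the remaining roles makes every statement match its speaker's type — contradiction.
So A is a knave.
With that fixed, B's statement is true, so B is a knight.
With that fixed, C's statement is true, so C is a knight.

A: knave, B: knight, C: knight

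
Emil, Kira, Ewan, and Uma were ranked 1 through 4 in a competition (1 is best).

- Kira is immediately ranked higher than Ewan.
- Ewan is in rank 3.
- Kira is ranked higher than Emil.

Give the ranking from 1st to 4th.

Uma, Kira, Ewan, Emil

From clue 1: Kira is in {1,2,3}.
From clues 1–2: Kira → rank 2, Ewan → rank 3.
From clues 1–3: Uma → rank 1, Emil → rank 4.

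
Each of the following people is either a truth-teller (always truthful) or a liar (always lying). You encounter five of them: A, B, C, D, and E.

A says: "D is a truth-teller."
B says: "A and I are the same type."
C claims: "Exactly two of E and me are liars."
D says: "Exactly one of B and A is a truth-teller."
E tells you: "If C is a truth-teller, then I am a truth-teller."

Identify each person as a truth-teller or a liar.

Consider A. Suppose A is a liar.
Then whichever role B has, B's statement has the wrong truth value — contradiction.
So A is a truth-teller.
Consider B. Suppose B is a truth-teller.
Then no assignment of the remaining roles makes every statement match its speaker's type — contradiction.
So B is a liar.
With that fixed, D's statement is true, so D is a truth-teller.
Consider C. Suppose C is a truth-teller.
Then C's own statement would have to be true, but it can't be — contradiction.
So C is a liar.
With that fixed, E's statement is true, so E is a truth-teller.

A: truth-teller, B: liar, C: liar, D: truth-teller, E: truth-teller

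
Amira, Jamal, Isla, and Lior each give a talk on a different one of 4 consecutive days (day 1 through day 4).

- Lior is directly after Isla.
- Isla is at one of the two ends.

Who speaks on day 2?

With clues 1–2, Amira, Isla, and Jamal are ruled out for day 2.
So day 2 is Lior.

Lior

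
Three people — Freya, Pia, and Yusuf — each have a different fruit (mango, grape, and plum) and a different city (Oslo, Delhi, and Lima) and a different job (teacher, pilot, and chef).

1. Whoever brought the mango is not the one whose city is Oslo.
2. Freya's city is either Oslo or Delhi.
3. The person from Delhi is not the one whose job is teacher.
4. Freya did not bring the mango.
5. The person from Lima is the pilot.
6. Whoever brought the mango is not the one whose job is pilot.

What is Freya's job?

With clues 1–5, pilot is impossible for Freya's job.
With clues 1–6, chef is impossible for Freya's job.
That leaves teacher.

teacher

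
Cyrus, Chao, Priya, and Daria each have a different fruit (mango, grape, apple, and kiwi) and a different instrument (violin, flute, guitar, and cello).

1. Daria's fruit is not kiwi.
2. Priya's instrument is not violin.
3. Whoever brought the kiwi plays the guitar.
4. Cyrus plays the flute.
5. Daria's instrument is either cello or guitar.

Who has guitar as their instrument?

Priya

With clues 1–3, Daria is impossible for the one with instrument guitar.
With clues 1–4, Cyrus is impossible for the one with instrument guitar.
With clues 1–5, Chao is impossible for the one with instrument guitar.
That leaves Priya.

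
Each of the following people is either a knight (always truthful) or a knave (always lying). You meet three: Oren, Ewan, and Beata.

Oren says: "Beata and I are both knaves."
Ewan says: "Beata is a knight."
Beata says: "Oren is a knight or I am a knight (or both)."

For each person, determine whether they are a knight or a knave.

Consider Oren. Suppose Oren is a knight.
Then Oren's own statement would have to be true, but it can't be — contradiction.
So Oren is a knave.
Consider Ewan. Suppose Ewan is a knave.
Then no assignment of the remaining roles makes every statement match its speaker's type — contradiction.
So Ewan is a knight.
Consider Beata. Suppose Beata is a knave.
Then Oren's statement comes out true, contradicting Oren being a knave.
So Beata is a knight.

Oren: knave, Ewan: knight, Beata: knight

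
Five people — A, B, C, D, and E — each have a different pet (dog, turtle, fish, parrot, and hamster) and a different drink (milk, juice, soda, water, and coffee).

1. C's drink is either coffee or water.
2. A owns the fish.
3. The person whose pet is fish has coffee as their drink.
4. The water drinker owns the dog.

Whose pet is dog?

C

With clues 1–2, A is impossible for the one with pet dog.
With clues 1–4, B, D, and E are impossible for the one with pet dog.
That leaves C.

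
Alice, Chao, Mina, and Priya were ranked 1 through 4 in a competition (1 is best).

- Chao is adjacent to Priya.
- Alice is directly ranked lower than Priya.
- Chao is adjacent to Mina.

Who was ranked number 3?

Priya

With clues 1–2, Chao and Mina are ruled out for rank 3.
With clues 1–3, Alice is ruled out for rank 3.
So rank 3 is Priya.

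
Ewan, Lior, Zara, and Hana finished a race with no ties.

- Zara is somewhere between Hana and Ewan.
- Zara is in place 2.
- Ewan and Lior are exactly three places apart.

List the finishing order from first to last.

Ewan, Zara, Hana, Lior

From clue 1: Zara is in {2,3}.
From clues 1–2: Zara → place 2.
From clues 1–3: Ewan → place 1, Hana → place 3, Lior → place 4.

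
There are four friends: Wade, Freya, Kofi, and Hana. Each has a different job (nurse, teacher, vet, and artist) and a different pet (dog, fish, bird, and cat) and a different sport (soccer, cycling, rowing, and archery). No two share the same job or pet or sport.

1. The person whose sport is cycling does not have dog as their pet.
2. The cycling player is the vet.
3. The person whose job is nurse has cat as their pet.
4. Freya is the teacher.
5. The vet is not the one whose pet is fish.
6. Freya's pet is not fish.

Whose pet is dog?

Freya

With clues 1–6, Hana, Kofi, and Wade are impossible for the one with pet dog.
That leaves Freya.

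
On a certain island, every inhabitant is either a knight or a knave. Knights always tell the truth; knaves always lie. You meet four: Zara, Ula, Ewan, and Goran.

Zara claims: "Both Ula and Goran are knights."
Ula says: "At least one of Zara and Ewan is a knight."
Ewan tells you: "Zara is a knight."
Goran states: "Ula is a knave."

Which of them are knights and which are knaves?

Consider Zara. Suppose Zara is a knight.
Then no assignment of the remaining roles makes every statement match its speaker's type — contradiction.
So Zara is a knave.
With that fixed, Ewan's statement is false, so Ewan is a knave.
With that fixed, Ula's statement is false, so Ula is a knave.
With that fixed, Goran's statement is true, so Goran is a knight.

Zara: knave, Ula: knave, Ewan: knave, Goran: knight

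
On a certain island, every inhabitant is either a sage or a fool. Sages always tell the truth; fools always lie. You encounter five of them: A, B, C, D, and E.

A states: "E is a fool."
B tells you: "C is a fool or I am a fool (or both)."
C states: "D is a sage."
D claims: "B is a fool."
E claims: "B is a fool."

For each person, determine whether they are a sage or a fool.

Consider A. Suppose A is a fool.
Then no assignment of the remaining roles makes every statement match its speaker's type — contradiction.
So A is a sage.
Consider B. Suppose B is a fool.
Then B's own statement would have to be false, but it can't be — contradiction.
So B is a sage.
With that fixed, D's statement is false, so D is a fool.
With that fixed, E's statement is false, so E is a fool.
With that fixed, C's statement is false, so C is a fool.

A: sage, B: sage, C: fool, D: fool, E: fool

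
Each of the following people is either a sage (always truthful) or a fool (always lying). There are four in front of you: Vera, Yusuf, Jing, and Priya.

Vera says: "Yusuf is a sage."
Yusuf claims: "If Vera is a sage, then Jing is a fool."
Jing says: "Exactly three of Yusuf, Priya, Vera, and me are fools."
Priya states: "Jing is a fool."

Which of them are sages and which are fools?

Vera: sage, Yusuf: sage, Jing: fool, Priya: sage

Consider Vera. Suppose Vera is a fool.
Then no assignment of the remaining roles makes every statement match its speaker's type — contradiction.
So Vera is a sage.
Consider Yusuf. Suppose Yusuf is a fool.
Then Vera's statement comes out false, contradicting Vera being a sage.
So Yusuf is a sage.
With that fixed, Jing's statement is false, so Jing is a fool.
With that fixed, Priya's statement is true, so Priya is a sage.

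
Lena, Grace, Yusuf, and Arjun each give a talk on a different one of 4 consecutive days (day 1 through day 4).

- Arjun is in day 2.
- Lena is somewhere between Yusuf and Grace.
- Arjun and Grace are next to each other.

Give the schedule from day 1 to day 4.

From clue 1: Arjun → day 2.
From clues 1–2: Lena → day 3.
From clues 1–3: Grace → day 1, Yusuf → day 4.

Grace, Arjun, Lena, Yusuf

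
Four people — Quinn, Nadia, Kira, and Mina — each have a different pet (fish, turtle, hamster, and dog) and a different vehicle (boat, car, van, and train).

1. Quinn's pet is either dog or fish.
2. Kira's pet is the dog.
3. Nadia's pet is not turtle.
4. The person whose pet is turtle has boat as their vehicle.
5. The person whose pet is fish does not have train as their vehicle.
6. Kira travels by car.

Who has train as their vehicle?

With clues 1–4, Mina is impossible for the one with vehicle train.
With clues 1–5, Quinn is impossible for the one with vehicle train.
With clues 1–6, Kira is impossible for the one with vehicle train.
That leaves Nadia.

Nadia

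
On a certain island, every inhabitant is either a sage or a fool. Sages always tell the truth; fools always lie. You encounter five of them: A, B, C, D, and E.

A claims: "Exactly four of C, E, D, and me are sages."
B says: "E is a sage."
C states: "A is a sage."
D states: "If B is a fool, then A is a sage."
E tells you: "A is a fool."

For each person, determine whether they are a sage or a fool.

A: fool, B: sage, C: fool, D: sage, E: sage

Consider A. Suppose A is a sage.
Then no assignment of the remaining roles makes every statement match its speaker's type — contradiction.
So A is a fool.
With that fixed, C's statement is false, so C is a fool.
With that fixed, E's statement is true, so E is a sage.
With that fixed, B's statement is true, so B is a sage.
With that fixed, D's statement is true, so D is a sage.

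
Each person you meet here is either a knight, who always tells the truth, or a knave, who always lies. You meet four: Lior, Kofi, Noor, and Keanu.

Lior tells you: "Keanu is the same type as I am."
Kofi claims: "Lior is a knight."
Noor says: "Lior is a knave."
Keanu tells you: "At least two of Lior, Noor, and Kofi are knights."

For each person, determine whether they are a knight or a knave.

Consider Lior. Suppose Lior is a knave.
Then no assignment of the remaining roles makes every statement match its speaker's type — contradiction.
So Lior is a knight.
With that fixed, Kofi's statement is true, so Kofi is a knight.
With that fixed, Noor's statement is false, so Noor is a knave.
With that fixed, Keanu's statement is true, so Keanu is a knight.

Lior: knight, Kofi: knight, Noor: knave, Keanu: knight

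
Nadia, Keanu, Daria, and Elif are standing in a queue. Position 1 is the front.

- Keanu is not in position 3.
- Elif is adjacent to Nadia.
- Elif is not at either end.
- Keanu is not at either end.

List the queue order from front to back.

Daria, Keanu, Elif, Nadia

From clue 1: Keanu is in {1,2,4}.
From clues 1–3: Elif is in {2,3}.
From clues 1–4: Daria → position 1, Keanu → position 2, Elif → position 3, Nadia → position 4.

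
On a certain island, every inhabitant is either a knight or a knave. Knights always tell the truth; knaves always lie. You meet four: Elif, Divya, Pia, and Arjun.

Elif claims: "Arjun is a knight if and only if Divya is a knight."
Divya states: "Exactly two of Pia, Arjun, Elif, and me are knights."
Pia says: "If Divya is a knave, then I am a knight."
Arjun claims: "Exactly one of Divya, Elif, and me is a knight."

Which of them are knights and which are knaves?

Consider Elif. Suppose Elif is a knight.
Then no assignment of the remaining roles makes every statement match its speaker's type — contradiction.
So Elif is a knave.
Consider Divya. Suppose Divya is a knight.
Then whichever role Arjun has, Arjun's statement has the wrong truth value — contradiction.
So Divya is a knave.
Consider Pia. Suppose Pia is a knight.
Then no assignment of the remaining roles makes every statement match its speaker's type — contradiction.
So Pia is a knave.
Consider Arjun. Suppose Arjun is a knave.
Then Elif's statement comes out true, contradicting Elif being a knave.
So Arjun is a knight.

Elif: knave, Divya: knave, Pia: knave, Arjun: knight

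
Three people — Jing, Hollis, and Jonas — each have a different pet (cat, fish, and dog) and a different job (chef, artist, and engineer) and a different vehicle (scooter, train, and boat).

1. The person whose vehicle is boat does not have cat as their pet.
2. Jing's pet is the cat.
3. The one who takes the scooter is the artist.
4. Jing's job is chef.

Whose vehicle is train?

With clues 1–4, Hollis and Jonas are impossible for the one with vehicle train.
That leaves Jing.

Jing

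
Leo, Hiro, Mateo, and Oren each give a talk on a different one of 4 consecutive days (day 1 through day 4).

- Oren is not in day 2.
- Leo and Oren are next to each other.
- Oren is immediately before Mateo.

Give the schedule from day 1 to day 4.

Hiro, Leo, Oren, Mateo

From clue 1: Oren is in {1,3,4}.
From clues 1–2: Leo is in {2,3,4}.
From clues 1–3: Hiro → day 1, Leo → day 2, Oren → day 3, Mateo → day 4.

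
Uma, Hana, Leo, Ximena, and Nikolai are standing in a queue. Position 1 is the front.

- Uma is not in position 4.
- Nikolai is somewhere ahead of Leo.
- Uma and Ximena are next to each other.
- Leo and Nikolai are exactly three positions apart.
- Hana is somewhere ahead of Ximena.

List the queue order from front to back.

Hana, Nikolai, Uma, Ximena, Leo

From clue 1: Uma is in {1,2,3,5}.
From clues 1–4: Uma is in {2,3}.
From clues 1–5: Hana → position 1, Nikolai → position 2, Uma → position 3, Ximena → position 4, Leo → position 5.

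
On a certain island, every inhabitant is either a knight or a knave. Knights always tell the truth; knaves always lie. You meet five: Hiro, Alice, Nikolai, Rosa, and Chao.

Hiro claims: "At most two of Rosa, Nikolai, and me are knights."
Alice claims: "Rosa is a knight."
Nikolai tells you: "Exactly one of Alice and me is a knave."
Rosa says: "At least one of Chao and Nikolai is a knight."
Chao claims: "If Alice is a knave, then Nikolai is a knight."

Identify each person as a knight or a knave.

Hiro: knight, Alice: knave, Nikolai: knave, Rosa: knave, Chao: knave

Consider Hiro. Suppose Hiro is a knave.
Then Hiro's own statement would have to be false, but it can't be — contradiction.
So Hiro is a knight.
Consider Alice. Suppose Alice is a knight.
Then whichever role Nikolai has, Nikolai's statement has the wrong truth value — contradiction.
So Alice is a knave.
Consider Nikolai. Suppose Nikolai is a knight.
Then no assignment of the remaining roles makes every statement match its speaker's type — contradiction.
So Nikolai is a knave.
With that fixed, Chao's statement is false, so Chao is a knave.
With that fixed, Rosa's statement is false, so Rosa is a knave.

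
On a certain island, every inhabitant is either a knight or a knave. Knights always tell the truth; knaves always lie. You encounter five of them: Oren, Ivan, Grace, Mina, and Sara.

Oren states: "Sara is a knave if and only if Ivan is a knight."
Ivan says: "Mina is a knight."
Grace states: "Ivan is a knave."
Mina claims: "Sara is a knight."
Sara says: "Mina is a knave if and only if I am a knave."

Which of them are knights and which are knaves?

Oren: knave, Ivan: knight, Grace: knave, Mina: knight, Sara: knight

Consider Oren. Suppose Oren is a knight.
Then no assignment of the remaining roles makes every statement match its speaker's type — contradiction.
So Oren is a knave.
Consider Ivan. Suppose Ivan is a knave.
Then no assignment of the remaining roles makes every statement match its speaker's type — contradiction.
So Ivan is a knight.
With that fixed, Grace's statement is false, so Grace is a knave.
Consider Mina. Suppose Mina is a knave.
Then Ivan's statement comes out false, contradicting Ivan being a knight.
So Mina is a knight.
Consider Sara. Suppose Sara is a knave.
Then Oren's statement comes out true, contradicting Oren being a knave.
So Sara is a knight.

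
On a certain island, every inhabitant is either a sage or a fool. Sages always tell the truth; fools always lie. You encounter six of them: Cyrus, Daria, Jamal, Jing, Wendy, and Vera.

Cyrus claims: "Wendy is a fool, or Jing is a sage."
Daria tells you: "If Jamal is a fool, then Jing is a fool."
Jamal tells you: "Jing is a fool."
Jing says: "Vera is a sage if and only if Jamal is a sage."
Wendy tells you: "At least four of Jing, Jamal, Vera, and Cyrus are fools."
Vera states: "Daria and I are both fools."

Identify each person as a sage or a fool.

Cyrus: sage, Daria: sage, Jamal: sage, Jing: fool, Wendy: fool, Vera: fool

Consider Cyrus. Suppose Cyrus is a fool.
Then no assignment of the remaining roles makes every statement match its speaker's type — contradiction.
So Cyrus is a sage.
With that fixed, Wendy's statement is false, so Wendy is a fool.
Consider Daria. Suppose Daria is a fool.
Then whichever role Vera has, Vera's statement has the wrong truth value — contradiction.
So Daria is a sage.
With that fixed, Vera's statement is false, so Vera is a fool.
Consider Jamal. Suppose Jamal is a fool.
Then no assignment of the remaining roles makes every statement match its speaker's type — contradiction.
So Jamal is a sage.
With that fixed, Jing's statement is false, so Jing is a fool.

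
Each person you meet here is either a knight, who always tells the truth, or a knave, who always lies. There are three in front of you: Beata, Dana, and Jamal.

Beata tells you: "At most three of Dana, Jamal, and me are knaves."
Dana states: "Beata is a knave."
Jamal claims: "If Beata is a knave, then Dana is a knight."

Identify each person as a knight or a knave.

Beata: knight, Dana: knave, Jamal: knight

Regardless of anyone's role, Beata's statement is true, so Beata is a knight.
With that fixed, Dana's statement is false, so Dana is a knave.
With that fixed, Jamal's statement is true, so Jamal is a knight.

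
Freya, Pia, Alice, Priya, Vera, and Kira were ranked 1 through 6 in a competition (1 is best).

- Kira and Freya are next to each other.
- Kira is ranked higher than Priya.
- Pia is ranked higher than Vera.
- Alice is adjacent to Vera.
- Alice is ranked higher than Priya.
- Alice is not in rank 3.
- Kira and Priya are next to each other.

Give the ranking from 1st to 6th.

Pia, Alice, Vera, Freya, Kira, Priya

From clues 1–2: Priya is in {3,4,5,6}.
From clues 1–4: Pia is in {1,3,4}.
From clues 1–5: Priya → rank 6.
From clues 1–6: Pia is in {1,3}.
From clues 1–7: Pia → rank 1, Alice → rank 2, Vera → rank 3, Freya → rank 4, Kira → rank 5.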